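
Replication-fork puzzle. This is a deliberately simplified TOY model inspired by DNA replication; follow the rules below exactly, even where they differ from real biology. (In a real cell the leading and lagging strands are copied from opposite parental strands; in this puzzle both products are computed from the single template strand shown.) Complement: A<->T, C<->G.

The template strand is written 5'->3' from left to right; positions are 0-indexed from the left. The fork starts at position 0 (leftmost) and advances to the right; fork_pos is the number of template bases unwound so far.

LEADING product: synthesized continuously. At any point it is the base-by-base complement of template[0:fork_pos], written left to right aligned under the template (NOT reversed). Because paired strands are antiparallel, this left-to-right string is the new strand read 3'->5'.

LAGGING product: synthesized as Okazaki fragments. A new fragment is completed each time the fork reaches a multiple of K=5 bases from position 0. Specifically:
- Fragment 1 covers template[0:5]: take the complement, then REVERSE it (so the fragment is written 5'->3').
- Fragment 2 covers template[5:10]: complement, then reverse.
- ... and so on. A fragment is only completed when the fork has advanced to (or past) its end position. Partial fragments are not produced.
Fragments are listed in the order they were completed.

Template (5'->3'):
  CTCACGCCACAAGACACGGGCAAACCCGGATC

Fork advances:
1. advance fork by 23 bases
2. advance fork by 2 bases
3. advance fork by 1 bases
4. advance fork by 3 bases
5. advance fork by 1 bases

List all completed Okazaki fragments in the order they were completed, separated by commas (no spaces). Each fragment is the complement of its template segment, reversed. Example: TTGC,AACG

Step 1: advance 23 -> fork_pos = 0 + 23 = 23. Reached multiple(s) of 5: 5, 10, 15, 20 -> fragments 1-4 completed (4 total).
Step 2: advance 2 -> fork_pos = 23 + 2 = 25. Reached multiple(s) of 5: 25 -> fragment 5 completed (5 total).
Step 3: advance 1 -> fork_pos = 25 + 1 = 26. Next multiple of 5 is 30 (not reached); still 5 fragment(s).
Step 4: advance 3 -> fork_pos = 26 + 3 = 29. Next multiple of 5 is 30 (not reached); still 5 fragment(s).
Step 5: advance 1 -> fork_pos = 29 + 1 = 30. Reached multiple(s) of 5: 30 -> fragment 6 completed (6 total).
Final fork_pos = 30, so 6 fragment(s) are complete. Build each: template segment -> complement -> reverse.
Fragment 1: template[0:5] = CTCAC -> complement GAGTG -> reversed GTGAG
Fragment 2: template[5:10] = GCCAC -> complement CGGTG -> reversed GTGGC
Fragment 3: template[10:15] = AAGAC -> complement TTCTG -> reversed GTCTT
Fragment 4: template[15:20] = ACGGG -> complement TGCCC -> reversed CCCGT
Fragment 5: template[20:25] = CAAAC -> complement GTTTG -> reversed GTTTG
Fragment 6: template[25:30] = CCGGA -> complement GGCCT -> reversed TCCGG

Answer: GTGAG,GTGGC,GTCTT,CCCGT,GTTTG,TCCGG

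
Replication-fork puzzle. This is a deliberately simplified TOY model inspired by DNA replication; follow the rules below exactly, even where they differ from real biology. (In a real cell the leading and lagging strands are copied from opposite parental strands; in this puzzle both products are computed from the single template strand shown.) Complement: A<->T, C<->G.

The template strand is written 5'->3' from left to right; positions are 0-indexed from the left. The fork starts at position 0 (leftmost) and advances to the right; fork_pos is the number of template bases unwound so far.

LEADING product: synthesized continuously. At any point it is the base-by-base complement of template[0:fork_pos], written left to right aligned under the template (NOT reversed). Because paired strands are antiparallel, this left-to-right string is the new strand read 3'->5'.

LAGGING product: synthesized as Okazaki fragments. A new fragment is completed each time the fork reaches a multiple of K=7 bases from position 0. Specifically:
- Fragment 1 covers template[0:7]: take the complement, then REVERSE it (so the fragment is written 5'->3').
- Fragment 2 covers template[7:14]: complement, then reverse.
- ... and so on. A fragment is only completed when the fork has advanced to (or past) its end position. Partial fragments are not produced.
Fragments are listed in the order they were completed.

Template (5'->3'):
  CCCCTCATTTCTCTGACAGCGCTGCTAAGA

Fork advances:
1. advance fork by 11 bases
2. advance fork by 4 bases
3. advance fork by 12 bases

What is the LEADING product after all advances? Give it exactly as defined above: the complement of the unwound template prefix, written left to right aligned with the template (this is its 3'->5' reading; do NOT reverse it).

Step 1: advance 11 -> fork_pos = 0 + 11 = 11.
Step 2: advance 4 -> fork_pos = 11 + 4 = 15.
Step 3: advance 12 -> fork_pos = 15 + 12 = 27.
Unwound prefix: template[0:27] = CCCCTCATTTCTCTGACAGCGCTGCTA
Complement it base by base (A<->T, C<->G), keeping left-to-right order:
  [0:5] CCCCT -> GGGGA
  [5:10] CATTT -> GTAAA
  [10:15] CTCTG -> GAGAC
  [15:20] ACAGC -> TGTCG
  [20:25] GCTGC -> CGACG
  [25:27] TA -> AT
Concatenate: GGGGAGTAAAGAGACTGTCGCGACGAT (length 27; written aligned with the template, i.e. 3'->5').

Answer: GGGGAGTAAAGAGACTGTCGCGACGAT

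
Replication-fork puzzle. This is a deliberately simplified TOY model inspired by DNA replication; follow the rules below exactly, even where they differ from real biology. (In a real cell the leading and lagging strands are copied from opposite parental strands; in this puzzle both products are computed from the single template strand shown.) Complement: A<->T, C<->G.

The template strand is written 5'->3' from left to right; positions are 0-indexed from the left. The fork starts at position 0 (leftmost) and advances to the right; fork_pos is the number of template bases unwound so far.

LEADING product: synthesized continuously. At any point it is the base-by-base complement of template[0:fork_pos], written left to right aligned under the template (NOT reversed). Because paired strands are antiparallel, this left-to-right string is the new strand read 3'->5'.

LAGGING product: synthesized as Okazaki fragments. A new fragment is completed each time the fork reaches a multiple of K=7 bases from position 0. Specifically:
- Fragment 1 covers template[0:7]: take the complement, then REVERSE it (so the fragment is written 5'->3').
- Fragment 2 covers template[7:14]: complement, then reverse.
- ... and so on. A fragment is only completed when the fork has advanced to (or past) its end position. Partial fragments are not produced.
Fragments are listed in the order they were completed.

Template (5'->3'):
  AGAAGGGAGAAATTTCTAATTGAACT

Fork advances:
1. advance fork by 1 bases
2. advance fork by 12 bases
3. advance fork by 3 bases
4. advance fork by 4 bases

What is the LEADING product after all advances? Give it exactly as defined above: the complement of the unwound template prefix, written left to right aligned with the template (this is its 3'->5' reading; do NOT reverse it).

Step 1: advance 1 -> fork_pos = 0 + 1 = 1.
Step 2: advance 12 -> fork_pos = 1 + 12 = 13.
Step 3: advance 3 -> fork_pos = 13 + 3 = 16.
Step 4: advance 4 -> fork_pos = 16 + 4 = 20.
Unwound prefix: template[0:20] = AGAAGGGAGAAATTTCTAAT
Complement it base by base (A<->T, C<->G), keeping left-to-right order:
  [0:5] AGAAG -> TCTTC
  [5:10] GGAGA -> CCTCT
  [10:15] AATTT -> TTAAA
  [15:20] CTAAT -> GATTA
Concatenate: TCTTCCCTCTTTAAAGATTA (length 20; written aligned with the template, i.e. 3'->5').

Answer: TCTTCCCTCTTTAAAGATTA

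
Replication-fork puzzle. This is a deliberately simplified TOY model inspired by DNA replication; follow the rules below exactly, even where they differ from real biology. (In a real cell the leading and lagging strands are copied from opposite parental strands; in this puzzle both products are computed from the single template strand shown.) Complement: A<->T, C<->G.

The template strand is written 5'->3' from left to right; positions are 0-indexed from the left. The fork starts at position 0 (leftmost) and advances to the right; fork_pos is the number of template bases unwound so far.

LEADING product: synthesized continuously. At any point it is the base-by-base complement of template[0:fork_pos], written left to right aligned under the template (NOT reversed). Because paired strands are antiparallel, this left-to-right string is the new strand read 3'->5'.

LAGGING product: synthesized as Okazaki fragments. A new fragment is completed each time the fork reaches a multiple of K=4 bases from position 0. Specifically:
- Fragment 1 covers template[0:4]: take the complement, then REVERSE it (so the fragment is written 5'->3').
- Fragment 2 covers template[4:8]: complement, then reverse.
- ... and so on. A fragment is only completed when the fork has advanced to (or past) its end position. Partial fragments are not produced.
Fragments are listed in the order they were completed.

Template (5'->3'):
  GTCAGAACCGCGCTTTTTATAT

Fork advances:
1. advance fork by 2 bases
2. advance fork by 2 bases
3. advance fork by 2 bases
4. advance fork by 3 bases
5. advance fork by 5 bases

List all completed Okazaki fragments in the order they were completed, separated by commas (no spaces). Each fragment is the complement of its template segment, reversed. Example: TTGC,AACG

Answer: TGAC,GTTC,CGCG

Derivation:
Step 1: advance 2 -> fork_pos = 0 + 2 = 2. Next multiple of 4 is 4 (not reached); still 0 fragment(s).
Step 2: advance 2 -> fork_pos = 2 + 2 = 4. Reached multiple(s) of 4: 4 -> fragment 1 completed (1 total).
Step 3: advance 2 -> fork_pos = 4 + 2 = 6. Next multiple of 4 is 8 (not reached); still 1 fragment(s).
Step 4: advance 3 -> fork_pos = 6 + 3 = 9. Reached multiple(s) of 4: 8 -> fragment 2 completed (2 total).
Step 5: advance 5 -> fork_pos = 9 + 5 = 14. Reached multiple(s) of 4: 12 -> fragment 3 completed (3 total).
Final fork_pos = 14, so 3 fragment(s) are complete. Build each: template segment -> complement -> reverse.
Fragment 1: template[0:4] = GTCA -> complement CAGT -> reversed TGAC
Fragment 2: template[4:8] = GAAC -> complement CTTG -> reversed GTTC
Fragment 3: template[8:12] = CGCG -> complement GCGC -> reversed CGCG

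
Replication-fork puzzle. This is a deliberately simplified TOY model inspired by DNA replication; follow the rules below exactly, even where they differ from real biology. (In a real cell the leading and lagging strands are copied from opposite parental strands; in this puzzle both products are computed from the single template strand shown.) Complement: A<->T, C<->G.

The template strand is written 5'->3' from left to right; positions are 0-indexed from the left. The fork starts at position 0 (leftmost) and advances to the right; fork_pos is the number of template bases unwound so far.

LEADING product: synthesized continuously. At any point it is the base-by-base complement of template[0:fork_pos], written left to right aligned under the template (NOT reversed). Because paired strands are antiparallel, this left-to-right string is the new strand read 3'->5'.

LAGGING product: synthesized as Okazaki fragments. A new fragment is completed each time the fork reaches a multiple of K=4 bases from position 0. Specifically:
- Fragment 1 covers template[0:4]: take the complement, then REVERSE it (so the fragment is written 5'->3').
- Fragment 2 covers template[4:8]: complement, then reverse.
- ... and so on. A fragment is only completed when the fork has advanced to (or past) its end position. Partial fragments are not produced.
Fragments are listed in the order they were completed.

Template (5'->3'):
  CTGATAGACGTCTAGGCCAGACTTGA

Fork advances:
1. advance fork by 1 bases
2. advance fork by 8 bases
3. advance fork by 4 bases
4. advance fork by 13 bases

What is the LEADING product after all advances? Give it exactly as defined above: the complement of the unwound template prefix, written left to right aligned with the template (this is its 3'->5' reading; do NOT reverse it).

Step 1: advance 1 -> fork_pos = 0 + 1 = 1.
Step 2: advance 8 -> fork_pos = 1 + 8 = 9.
Step 3: advance 4 -> fork_pos = 9 + 4 = 13.
Step 4: advance 13 -> fork_pos = 13 + 13 = 26.
Unwound prefix: template[0:26] = CTGATAGACGTCTAGGCCAGACTTGA
Complement it base by base (A<->T, C<->G), keeping left-to-right order:
  [0:5] CTGAT -> GACTA
  [5:10] AGACG -> TCTGC
  [10:15] TCTAG -> AGATC
  [15:20] GCCAG -> CGGTC
  [20:25] ACTTG -> TGAAC
  [25:26] A -> T
Concatenate: GACTATCTGCAGATCCGGTCTGAACT (length 26; written aligned with the template, i.e. 3'->5').

Answer: GACTATCTGCAGATCCGGTCTGAACT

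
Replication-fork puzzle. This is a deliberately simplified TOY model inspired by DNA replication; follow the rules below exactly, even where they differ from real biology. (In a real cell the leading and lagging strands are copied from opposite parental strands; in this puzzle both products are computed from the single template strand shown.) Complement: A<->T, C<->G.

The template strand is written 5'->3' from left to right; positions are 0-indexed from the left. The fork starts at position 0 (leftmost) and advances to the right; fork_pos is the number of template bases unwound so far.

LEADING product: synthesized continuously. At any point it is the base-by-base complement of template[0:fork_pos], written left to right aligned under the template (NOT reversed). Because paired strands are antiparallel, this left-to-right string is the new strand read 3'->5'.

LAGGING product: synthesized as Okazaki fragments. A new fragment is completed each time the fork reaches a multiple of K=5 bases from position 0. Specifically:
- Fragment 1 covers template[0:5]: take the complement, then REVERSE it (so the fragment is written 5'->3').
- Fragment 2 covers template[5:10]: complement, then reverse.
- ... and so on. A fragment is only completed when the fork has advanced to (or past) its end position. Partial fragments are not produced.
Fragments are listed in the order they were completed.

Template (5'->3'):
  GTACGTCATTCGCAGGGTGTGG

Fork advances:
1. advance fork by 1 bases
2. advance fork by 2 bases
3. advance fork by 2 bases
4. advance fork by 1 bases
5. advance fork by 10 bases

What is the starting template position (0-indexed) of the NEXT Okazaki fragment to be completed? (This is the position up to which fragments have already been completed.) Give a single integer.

Answer: 15

Derivation:
Step 1: advance 1 -> fork_pos = 0 + 1 = 1. Next multiple of 5 is 5 (not reached); still 0 fragment(s).
Step 2: advance 2 -> fork_pos = 1 + 2 = 3. Next multiple of 5 is 5 (not reached); still 0 fragment(s).
Step 3: advance 2 -> fork_pos = 3 + 2 = 5. Reached multiple(s) of 5: 5 -> fragment 1 completed (1 total).
Step 4: advance 1 -> fork_pos = 5 + 1 = 6. Next multiple of 5 is 10 (not reached); still 1 fragment(s).
Step 5: advance 10 -> fork_pos = 6 + 10 = 16. Reached multiple(s) of 5: 10, 15 -> fragments 2-3 completed (3 total).
3 fragment(s) completed, covering template[0:15] (3 x 5 = 15). The next fragment, fragment 4, covers template[15:20], so it starts at position 15.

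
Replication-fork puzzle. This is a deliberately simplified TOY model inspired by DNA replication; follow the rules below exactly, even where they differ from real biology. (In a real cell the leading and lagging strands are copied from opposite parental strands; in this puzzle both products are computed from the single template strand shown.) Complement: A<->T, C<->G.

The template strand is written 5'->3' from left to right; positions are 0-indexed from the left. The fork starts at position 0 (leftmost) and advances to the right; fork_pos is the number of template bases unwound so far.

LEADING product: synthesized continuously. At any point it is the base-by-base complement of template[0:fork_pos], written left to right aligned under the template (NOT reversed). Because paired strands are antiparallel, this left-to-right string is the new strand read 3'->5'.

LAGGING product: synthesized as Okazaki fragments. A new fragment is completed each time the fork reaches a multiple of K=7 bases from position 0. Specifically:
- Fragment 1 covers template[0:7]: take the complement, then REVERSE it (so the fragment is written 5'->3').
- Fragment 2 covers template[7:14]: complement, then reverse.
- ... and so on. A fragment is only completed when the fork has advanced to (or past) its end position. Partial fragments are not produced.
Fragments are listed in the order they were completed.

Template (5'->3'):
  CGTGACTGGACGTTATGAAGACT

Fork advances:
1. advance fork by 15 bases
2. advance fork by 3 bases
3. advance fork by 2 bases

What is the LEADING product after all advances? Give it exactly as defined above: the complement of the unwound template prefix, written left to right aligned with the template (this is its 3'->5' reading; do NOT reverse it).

Step 1: advance 15 -> fork_pos = 0 + 15 = 15.
Step 2: advance 3 -> fork_pos = 15 + 3 = 18.
Step 3: advance 2 -> fork_pos = 18 + 2 = 20.
Unwound prefix: template[0:20] = CGTGACTGGACGTTATGAAG
Complement it base by base (A<->T, C<->G), keeping left-to-right order:
  [0:5] CGTGA -> GCACT
  [5:10] CTGGA -> GACCT
  [10:15] CGTTA -> GCAAT
  [15:20] TGAAG -> ACTTC
Concatenate: GCACTGACCTGCAATACTTC (length 20; written aligned with the template, i.e. 3'->5').

Answer: GCACTGACCTGCAATACTTC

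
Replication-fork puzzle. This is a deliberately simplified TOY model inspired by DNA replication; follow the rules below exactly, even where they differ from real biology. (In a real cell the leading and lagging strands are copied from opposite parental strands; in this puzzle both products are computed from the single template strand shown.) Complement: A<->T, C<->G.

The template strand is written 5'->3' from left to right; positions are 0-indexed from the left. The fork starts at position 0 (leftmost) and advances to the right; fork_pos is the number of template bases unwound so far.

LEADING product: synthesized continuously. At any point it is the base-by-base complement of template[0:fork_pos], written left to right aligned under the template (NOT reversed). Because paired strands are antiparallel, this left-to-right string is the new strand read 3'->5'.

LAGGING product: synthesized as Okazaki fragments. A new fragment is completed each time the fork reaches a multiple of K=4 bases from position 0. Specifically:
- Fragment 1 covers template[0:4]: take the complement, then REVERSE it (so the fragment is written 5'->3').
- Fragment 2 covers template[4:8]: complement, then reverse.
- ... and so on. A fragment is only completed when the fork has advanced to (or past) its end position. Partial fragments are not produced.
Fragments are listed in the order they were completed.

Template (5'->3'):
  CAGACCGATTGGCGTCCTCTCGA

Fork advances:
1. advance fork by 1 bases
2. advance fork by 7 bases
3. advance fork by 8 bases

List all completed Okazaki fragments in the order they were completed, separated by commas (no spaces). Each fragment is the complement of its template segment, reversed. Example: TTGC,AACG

Step 1: advance 1 -> fork_pos = 0 + 1 = 1. Next multiple of 4 is 4 (not reached); still 0 fragment(s).
Step 2: advance 7 -> fork_pos = 1 + 7 = 8. Reached multiple(s) of 4: 4, 8 -> fragments 1-2 completed (2 total).
Step 3: advance 8 -> fork_pos = 8 + 8 = 16. Reached multiple(s) of 4: 12, 16 -> fragments 3-4 completed (4 total).
Final fork_pos = 16, so 4 fragment(s) are complete. Build each: template segment -> complement -> reverse.
Fragment 1: template[0:4] = CAGA -> complement GTCT -> reversed TCTG
Fragment 2: template[4:8] = CCGA -> complement GGCT -> reversed TCGG
Fragment 3: template[8:12] = TTGG -> complement AACC -> reversed CCAA
Fragment 4: template[12:16] = CGTC -> complement GCAG -> reversed GACG

Answer: TCTG,TCGG,CCAA,GACG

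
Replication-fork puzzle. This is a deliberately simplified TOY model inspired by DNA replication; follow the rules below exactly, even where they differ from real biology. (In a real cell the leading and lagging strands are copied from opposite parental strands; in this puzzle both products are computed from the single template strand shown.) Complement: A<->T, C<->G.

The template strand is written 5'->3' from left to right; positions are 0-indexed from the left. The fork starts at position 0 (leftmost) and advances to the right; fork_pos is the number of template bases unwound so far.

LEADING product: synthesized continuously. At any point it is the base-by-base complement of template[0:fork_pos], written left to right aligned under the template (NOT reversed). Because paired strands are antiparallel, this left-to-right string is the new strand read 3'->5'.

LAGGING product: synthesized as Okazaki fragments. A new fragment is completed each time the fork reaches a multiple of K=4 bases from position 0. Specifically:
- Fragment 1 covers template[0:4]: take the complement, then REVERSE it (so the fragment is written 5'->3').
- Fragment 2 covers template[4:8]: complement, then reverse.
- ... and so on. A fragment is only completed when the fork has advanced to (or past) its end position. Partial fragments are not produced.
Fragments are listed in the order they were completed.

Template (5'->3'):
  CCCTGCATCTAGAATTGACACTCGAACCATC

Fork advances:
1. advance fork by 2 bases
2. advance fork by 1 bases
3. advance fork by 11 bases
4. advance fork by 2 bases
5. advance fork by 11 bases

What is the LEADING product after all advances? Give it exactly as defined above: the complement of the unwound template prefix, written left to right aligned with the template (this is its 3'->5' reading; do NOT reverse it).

Step 1: advance 2 -> fork_pos = 0 + 2 = 2.
Step 2: advance 1 -> fork_pos = 2 + 1 = 3.
Step 3: advance 11 -> fork_pos = 3 + 11 = 14.
Step 4: advance 2 -> fork_pos = 14 + 2 = 16.
Step 5: advance 11 -> fork_pos = 16 + 11 = 27.
Unwound prefix: template[0:27] = CCCTGCATCTAGAATTGACACTCGAAC
Complement it base by base (A<->T, C<->G), keeping left-to-right order:
  [0:5] CCCTG -> GGGAC
  [5:10] CATCT -> GTAGA
  [10:15] AGAAT -> TCTTA
  [15:20] TGACA -> ACTGT
  [20:25] CTCGA -> GAGCT
  [25:27] AC -> TG
Concatenate: GGGACGTAGATCTTAACTGTGAGCTTG (length 27; written aligned with the template, i.e. 3'->5').

Answer: GGGACGTAGATCTTAACTGTGAGCTTG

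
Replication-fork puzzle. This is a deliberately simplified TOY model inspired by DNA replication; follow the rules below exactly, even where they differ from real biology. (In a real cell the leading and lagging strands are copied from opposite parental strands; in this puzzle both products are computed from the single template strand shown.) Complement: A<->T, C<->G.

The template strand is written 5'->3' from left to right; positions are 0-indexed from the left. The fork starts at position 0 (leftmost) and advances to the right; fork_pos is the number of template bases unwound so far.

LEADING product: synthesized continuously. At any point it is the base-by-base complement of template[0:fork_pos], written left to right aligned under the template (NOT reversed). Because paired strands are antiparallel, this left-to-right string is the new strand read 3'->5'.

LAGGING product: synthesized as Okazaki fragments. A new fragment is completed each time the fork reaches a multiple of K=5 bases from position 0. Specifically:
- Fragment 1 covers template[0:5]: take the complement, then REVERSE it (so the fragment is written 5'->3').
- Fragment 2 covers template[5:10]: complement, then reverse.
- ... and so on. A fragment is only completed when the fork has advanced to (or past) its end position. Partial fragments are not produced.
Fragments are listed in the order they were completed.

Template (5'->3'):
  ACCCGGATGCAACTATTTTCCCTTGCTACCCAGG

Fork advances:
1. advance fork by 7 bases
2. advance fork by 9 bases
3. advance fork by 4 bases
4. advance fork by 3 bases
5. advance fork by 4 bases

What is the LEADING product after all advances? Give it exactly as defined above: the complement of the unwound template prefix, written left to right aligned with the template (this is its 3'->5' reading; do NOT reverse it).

Step 1: advance 7 -> fork_pos = 0 + 7 = 7.
Step 2: advance 9 -> fork_pos = 7 + 9 = 16.
Step 3: advance 4 -> fork_pos = 16 + 4 = 20.
Step 4: advance 3 -> fork_pos = 20 + 3 = 23.
Step 5: advance 4 -> fork_pos = 23 + 4 = 27.
Unwound prefix: template[0:27] = ACCCGGATGCAACTATTTTCCCTTGCT
Complement it base by base (A<->T, C<->G), keeping left-to-right order:
  [0:5] ACCCG -> TGGGC
  [5:10] GATGC -> CTACG
  [10:15] AACTA -> TTGAT
  [15:20] TTTTC -> AAAAG
  [20:25] CCTTG -> GGAAC
  [25:27] CT -> GA
Concatenate: TGGGCCTACGTTGATAAAAGGGAACGA (length 27; written aligned with the template, i.e. 3'->5').

Answer: TGGGCCTACGTTGATAAAAGGGAACGA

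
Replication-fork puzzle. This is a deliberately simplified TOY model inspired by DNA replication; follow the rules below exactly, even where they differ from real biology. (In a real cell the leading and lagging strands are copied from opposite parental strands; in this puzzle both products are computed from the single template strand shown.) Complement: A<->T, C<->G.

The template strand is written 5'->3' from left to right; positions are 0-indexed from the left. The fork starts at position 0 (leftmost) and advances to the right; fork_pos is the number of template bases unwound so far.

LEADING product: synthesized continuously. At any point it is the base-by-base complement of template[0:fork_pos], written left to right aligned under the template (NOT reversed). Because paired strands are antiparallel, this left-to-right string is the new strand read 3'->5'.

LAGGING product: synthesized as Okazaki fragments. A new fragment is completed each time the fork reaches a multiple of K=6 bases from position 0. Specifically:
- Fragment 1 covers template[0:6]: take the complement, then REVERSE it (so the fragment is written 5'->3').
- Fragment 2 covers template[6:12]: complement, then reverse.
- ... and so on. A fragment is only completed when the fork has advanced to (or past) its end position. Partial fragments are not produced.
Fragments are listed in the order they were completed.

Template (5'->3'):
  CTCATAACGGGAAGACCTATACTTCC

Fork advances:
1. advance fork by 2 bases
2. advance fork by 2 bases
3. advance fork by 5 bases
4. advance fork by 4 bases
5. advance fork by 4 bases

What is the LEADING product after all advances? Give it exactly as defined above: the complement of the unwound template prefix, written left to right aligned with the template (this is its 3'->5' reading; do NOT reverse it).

Step 1: advance 2 -> fork_pos = 0 + 2 = 2.
Step 2: advance 2 -> fork_pos = 2 + 2 = 4.
Step 3: advance 5 -> fork_pos = 4 + 5 = 9.
Step 4: advance 4 -> fork_pos = 9 + 4 = 13.
Step 5: advance 4 -> fork_pos = 13 + 4 = 17.
Unwound prefix: template[0:17] = CTCATAACGGGAAGACC
Complement it base by base (A<->T, C<->G), keeping left-to-right order:
  [0:5] CTCAT -> GAGTA
  [5:10] AACGG -> TTGCC
  [10:15] GAAGA -> CTTCT
  [15:17] CC -> GG
Concatenate: GAGTATTGCCCTTCTGG (length 17; written aligned with the template, i.e. 3'->5').

Answer: GAGTATTGCCCTTCTGG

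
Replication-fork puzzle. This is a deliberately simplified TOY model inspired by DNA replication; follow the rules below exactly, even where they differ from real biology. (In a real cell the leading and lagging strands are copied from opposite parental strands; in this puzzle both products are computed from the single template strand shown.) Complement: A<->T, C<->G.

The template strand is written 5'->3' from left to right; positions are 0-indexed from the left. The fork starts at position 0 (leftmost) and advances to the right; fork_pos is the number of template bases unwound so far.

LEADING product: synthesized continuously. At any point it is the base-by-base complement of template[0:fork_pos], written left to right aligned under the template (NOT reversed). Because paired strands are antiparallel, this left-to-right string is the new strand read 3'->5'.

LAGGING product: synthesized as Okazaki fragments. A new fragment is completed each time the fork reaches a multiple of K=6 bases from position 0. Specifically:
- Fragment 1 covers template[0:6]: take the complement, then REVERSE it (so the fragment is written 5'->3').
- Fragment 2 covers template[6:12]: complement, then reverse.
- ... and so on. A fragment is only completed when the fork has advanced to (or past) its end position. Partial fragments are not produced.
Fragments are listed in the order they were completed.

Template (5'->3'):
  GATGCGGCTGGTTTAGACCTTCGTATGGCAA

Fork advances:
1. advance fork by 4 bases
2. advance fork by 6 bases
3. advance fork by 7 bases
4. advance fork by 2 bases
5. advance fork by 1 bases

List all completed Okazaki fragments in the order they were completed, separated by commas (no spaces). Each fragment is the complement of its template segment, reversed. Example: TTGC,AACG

Answer: CGCATC,ACCAGC,GTCTAA

Derivation:
Step 1: advance 4 -> fork_pos = 0 + 4 = 4. Next multiple of 6 is 6 (not reached); still 0 fragment(s).
Step 2: advance 6 -> fork_pos = 4 + 6 = 10. Reached multiple(s) of 6: 6 -> fragment 1 completed (1 total).
Step 3: advance 7 -> fork_pos = 10 + 7 = 17. Reached multiple(s) of 6: 12 -> fragment 2 completed (2 total).
Step 4: advance 2 -> fork_pos = 17 + 2 = 19. Reached multiple(s) of 6: 18 -> fragment 3 completed (3 total).
Step 5: advance 1 -> fork_pos = 19 + 1 = 20. Next multiple of 6 is 24 (not reached); still 3 fragment(s).
Final fork_pos = 20, so 3 fragment(s) are complete. Build each: template segment -> complement -> reverse.
Fragment 1: template[0:6] = GATGCG -> complement CTACGC -> reversed CGCATC
Fragment 2: template[6:12] = GCTGGT -> complement CGACCA -> reversed ACCAGC
Fragment 3: template[12:18] = TTAGAC -> complement AATCTG -> reversed GTCTAA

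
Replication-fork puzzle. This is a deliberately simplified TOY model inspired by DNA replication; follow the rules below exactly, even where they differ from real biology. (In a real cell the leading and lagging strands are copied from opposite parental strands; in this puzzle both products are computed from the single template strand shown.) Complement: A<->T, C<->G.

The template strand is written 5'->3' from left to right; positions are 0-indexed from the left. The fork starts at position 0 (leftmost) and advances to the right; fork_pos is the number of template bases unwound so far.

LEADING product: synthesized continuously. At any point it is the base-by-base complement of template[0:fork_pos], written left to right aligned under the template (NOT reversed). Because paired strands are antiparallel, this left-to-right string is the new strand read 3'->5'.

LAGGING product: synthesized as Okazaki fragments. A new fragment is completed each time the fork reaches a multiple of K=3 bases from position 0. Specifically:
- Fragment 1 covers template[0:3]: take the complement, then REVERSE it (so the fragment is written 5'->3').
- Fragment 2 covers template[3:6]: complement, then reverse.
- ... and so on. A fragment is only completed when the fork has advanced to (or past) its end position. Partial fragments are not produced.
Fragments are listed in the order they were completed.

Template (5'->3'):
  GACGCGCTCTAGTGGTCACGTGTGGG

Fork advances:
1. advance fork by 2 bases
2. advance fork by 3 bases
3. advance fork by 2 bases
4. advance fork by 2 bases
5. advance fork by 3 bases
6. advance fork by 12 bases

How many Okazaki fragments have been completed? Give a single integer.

Step 1: advance 2 -> fork_pos = 0 + 2 = 2. Next multiple of 3 is 3 (not reached); still 0 fragment(s).
Step 2: advance 3 -> fork_pos = 2 + 3 = 5. Reached multiple(s) of 3: 3 -> fragment 1 completed (1 total).
Step 3: advance 2 -> fork_pos = 5 + 2 = 7. Reached multiple(s) of 3: 6 -> fragment 2 completed (2 total).
Step 4: advance 2 -> fork_pos = 7 + 2 = 9. Reached multiple(s) of 3: 9 -> fragment 3 completed (3 total).
Step 5: advance 3 -> fork_pos = 9 + 3 = 12. Reached multiple(s) of 3: 12 -> fragment 4 completed (4 total).
Step 6: advance 12 -> fork_pos = 12 + 12 = 24. Reached multiple(s) of 3: 15, 18, 21, 24 -> fragments 5-8 completed (8 total).
Check: final fork_pos = 24; the multiples of 3 that are <= 24 are 3..24 -> 24 // 3 = 8 completed fragment(s).

Answer: 8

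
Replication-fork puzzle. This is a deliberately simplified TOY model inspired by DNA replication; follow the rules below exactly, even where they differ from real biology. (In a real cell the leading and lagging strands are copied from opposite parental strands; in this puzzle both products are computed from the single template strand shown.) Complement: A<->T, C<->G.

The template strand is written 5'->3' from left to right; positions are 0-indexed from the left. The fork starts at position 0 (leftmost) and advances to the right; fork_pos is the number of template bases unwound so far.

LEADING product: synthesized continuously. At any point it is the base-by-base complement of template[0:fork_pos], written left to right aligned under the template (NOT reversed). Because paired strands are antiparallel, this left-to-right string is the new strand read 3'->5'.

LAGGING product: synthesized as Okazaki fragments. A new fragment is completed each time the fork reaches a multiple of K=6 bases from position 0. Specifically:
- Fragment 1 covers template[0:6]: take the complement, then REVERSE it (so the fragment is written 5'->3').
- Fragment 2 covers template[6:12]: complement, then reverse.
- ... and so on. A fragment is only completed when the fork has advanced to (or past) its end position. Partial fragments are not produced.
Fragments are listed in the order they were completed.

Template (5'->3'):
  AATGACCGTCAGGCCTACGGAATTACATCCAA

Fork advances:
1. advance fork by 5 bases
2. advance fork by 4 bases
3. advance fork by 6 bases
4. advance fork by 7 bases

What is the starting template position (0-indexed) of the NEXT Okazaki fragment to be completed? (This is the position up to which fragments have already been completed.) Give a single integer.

Answer: 18

Derivation:
Step 1: advance 5 -> fork_pos = 0 + 5 = 5. Next multiple of 6 is 6 (not reached); still 0 fragment(s).
Step 2: advance 4 -> fork_pos = 5 + 4 = 9. Reached multiple(s) of 6: 6 -> fragment 1 completed (1 total).
Step 3: advance 6 -> fork_pos = 9 + 6 = 15. Reached multiple(s) of 6: 12 -> fragment 2 completed (2 total).
Step 4: advance 7 -> fork_pos = 15 + 7 = 22. Reached multiple(s) of 6: 18 -> fragment 3 completed (3 total).
3 fragment(s) completed, covering template[0:18] (3 x 6 = 18). The next fragment, fragment 4, covers template[18:24], so it starts at position 18.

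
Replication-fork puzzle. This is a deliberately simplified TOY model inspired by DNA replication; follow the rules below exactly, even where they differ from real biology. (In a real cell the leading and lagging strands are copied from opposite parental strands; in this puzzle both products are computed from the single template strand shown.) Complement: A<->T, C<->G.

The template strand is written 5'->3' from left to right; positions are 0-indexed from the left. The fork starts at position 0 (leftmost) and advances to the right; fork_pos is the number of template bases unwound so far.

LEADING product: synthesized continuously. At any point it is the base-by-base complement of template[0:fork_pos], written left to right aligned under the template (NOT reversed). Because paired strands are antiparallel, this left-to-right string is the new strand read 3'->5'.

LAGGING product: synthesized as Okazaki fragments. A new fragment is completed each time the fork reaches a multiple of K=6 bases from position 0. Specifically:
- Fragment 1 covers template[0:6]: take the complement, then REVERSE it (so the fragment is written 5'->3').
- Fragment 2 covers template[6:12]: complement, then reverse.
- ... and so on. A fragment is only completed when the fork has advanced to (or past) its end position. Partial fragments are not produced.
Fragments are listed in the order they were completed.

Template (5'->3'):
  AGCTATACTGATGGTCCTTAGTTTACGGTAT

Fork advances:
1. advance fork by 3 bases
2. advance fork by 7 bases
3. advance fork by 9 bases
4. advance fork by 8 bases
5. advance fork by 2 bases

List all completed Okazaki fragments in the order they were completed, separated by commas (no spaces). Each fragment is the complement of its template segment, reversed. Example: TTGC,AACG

Answer: ATAGCT,ATCAGT,AGGACC,AAACTA

Derivation:
Step 1: advance 3 -> fork_pos = 0 + 3 = 3. Next multiple of 6 is 6 (not reached); still 0 fragment(s).
Step 2: advance 7 -> fork_pos = 3 + 7 = 10. Reached multiple(s) of 6: 6 -> fragment 1 completed (1 total).
Step 3: advance 9 -> fork_pos = 10 + 9 = 19. Reached multiple(s) of 6: 12, 18 -> fragments 2-3 completed (3 total).
Step 4: advance 8 -> fork_pos = 19 + 8 = 27. Reached multiple(s) of 6: 24 -> fragment 4 completed (4 total).
Step 5: advance 2 -> fork_pos = 27 + 2 = 29. Next multiple of 6 is 30 (not reached); still 4 fragment(s).
Final fork_pos = 29, so 4 fragment(s) are complete. Build each: template segment -> complement -> reverse.
Fragment 1: template[0:6] = AGCTAT -> complement TCGATA -> reversed ATAGCT
Fragment 2: template[6:12] = ACTGAT -> complement TGACTA -> reversed ATCAGT
Fragment 3: template[12:18] = GGTCCT -> complement CCAGGA -> reversed AGGACC
Fragment 4: template[18:24] = TAGTTT -> complement ATCAAA -> reversed AAACTA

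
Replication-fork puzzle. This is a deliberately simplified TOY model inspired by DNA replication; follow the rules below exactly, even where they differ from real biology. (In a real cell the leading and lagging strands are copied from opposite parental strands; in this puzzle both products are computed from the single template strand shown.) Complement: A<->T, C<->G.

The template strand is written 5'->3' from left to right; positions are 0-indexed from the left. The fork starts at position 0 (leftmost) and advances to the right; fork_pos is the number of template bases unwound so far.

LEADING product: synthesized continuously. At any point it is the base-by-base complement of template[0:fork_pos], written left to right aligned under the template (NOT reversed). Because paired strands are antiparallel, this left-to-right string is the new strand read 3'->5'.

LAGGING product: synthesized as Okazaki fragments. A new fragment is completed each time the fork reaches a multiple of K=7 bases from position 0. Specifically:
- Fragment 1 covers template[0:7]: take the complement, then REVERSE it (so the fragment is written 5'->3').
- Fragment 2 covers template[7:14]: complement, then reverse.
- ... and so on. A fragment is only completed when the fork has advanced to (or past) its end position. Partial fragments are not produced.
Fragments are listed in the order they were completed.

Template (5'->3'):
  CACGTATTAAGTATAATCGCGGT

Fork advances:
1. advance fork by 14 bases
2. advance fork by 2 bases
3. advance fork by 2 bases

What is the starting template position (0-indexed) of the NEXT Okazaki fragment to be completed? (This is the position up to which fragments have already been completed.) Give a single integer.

Step 1: advance 14 -> fork_pos = 0 + 14 = 14. Reached multiple(s) of 7: 7, 14 -> fragments 1-2 completed (2 total).
Step 2: advance 2 -> fork_pos = 14 + 2 = 16. Next multiple of 7 is 21 (not reached); still 2 fragment(s).
Step 3: advance 2 -> fork_pos = 16 + 2 = 18. Next multiple of 7 is 21 (not reached); still 2 fragment(s).
2 fragment(s) completed, covering template[0:14] (2 x 7 = 14). The next fragment, fragment 3, covers template[14:21], so it starts at position 14.

Answer: 14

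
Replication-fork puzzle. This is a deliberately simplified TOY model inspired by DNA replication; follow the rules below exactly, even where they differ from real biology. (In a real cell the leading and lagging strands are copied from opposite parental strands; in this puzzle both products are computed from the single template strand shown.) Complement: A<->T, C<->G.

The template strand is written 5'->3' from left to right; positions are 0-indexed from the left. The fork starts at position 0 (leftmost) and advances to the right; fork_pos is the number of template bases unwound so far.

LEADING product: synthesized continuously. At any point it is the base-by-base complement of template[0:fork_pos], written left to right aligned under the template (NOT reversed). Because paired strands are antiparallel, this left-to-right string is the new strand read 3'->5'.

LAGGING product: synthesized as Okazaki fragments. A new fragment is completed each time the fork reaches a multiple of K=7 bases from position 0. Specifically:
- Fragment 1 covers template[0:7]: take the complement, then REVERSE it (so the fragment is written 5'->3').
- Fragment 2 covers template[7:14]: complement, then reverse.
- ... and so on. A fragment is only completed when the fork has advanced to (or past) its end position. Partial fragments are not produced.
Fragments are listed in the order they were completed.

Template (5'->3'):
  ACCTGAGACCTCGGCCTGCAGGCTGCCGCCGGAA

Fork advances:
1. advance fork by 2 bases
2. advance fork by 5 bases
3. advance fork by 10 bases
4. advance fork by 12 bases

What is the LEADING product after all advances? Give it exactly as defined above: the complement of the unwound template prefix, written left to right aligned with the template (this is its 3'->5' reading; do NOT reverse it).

Step 1: advance 2 -> fork_pos = 0 + 2 = 2.
Step 2: advance 5 -> fork_pos = 2 + 5 = 7.
Step 3: advance 10 -> fork_pos = 7 + 10 = 17.
Step 4: advance 12 -> fork_pos = 17 + 12 = 29.
Unwound prefix: template[0:29] = ACCTGAGACCTCGGCCTGCAGGCTGCCGC
Complement it base by base (A<->T, C<->G), keeping left-to-right order:
  [0:5] ACCTG -> TGGAC
  [5:10] AGACC -> TCTGG
  [10:15] TCGGC -> AGCCG
  [15:20] CTGCA -> GACGT
  [20:25] GGCTG -> CCGAC
  [25:29] CCGC -> GGCG
Concatenate: TGGACTCTGGAGCCGGACGTCCGACGGCG (length 29; written aligned with the template, i.e. 3'->5').

Answer: TGGACTCTGGAGCCGGACGTCCGACGGCG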